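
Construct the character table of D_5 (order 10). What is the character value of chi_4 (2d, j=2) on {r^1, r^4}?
Conjugacy classes: {e} of size 1, {r^1, r^4} of size 2, {r^2, r^3} of size 2, {s, sr, ..., sr^4} of size 5.
Character table:
  irrep \ class              {e} (size 1)  {r^1, r^4} (size 2)  {r^2, r^3} (size 2)  {s, sr, ..., sr^4} (size 5)
  chi_1 (triv)               1             1                    1                    1                          
  chi_2 (sign: r->1, s->-1)  1             1                    1                    -1                         
  chi_3 (2d, j=1)            2             -1/2 + sqrt(5)/2     -sqrt(5)/2 - 1/2     0                          
  chi_4 (2d, j=2)            2             -sqrt(5)/2 - 1/2     -1/2 + sqrt(5)/2     0                          

Spot check: chi_4 (2d, j=2) on {r^1, r^4} = -sqrt(5)/2 - 1/2.

Argument: D_5 has order 2*5 = 10 with 4 conjugacy classes, hence 4 irreducibles. Sum of squared dims 1 + 1 + 4 + 4 = 10 = |G|. Linear characters come from the abelianisation; the 2-dimensional irreps have character r^k -> 2*cos(2*pi*j*k/5), reflections -> 0.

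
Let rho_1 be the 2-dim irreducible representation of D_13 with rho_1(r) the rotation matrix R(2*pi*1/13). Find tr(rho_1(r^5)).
chi_{rho_1}(r^5) = 2*cos(2*pi*1*5/13) = -2*cos(3*pi/13)

Proof sketch: rho_1(r^5) is rotation by angle 2*pi*1*5/13, whose trace is 2*cos(2*pi*1*5/13) = -2*cos(3*pi/13).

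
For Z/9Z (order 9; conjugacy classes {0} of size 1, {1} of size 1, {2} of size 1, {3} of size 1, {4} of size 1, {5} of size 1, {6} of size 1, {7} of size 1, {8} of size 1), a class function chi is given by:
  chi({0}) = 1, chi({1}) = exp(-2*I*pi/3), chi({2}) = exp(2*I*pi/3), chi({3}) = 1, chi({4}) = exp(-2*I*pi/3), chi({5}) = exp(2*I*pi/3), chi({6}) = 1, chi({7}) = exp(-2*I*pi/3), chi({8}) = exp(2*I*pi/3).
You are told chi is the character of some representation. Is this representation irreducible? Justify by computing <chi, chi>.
Irreducible: <chi, chi> = 1.

Derivation: <chi, chi> = (1/|G|) sum_C |C| * |chi(C)|^2 = (1/9)[1*|1|^2 + 1*|exp(-2*I*pi/3)|^2 + 1*|exp(2*I*pi/3)|^2 + 1*|1|^2 + 1*|exp(-2*I*pi/3)|^2 + 1*|exp(2*I*pi/3)|^2 + 1*|1|^2 + 1*|exp(-2*I*pi/3)|^2 + 1*|exp(2*I*pi/3)|^2]
  = (1/9)[(1) + (1) + (1) + (1) + (1) + (1) + (1) + (1) + (1)] = 9/9 = 1.
(Exp terms are combined using exp(i*s)*conj(exp(i*t)) = exp(i*(s-t)), and sums of them are collapsed using the identity that for every m > 1 the m distinct m-th roots of unity sum to 0, e.g. 1 + exp(2*I*pi/3) + exp(-2*I*pi/3) = 0.)
A character is irreducible iff <chi, chi> = 1, so this representation is irreducible.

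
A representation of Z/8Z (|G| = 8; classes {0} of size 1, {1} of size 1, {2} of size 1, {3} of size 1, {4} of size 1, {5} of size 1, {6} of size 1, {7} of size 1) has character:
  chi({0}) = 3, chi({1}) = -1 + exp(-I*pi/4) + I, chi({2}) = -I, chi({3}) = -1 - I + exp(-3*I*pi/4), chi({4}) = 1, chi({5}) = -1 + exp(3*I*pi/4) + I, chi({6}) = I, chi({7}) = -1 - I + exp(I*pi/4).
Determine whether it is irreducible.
Not irreducible (reducible): <chi, chi> = 3 > 1.

Explanation: <chi, chi> = (1/|G|) sum_C |C| * |chi(C)|^2 = (1/8)[1*|3|^2 + 1*|-1 + exp(-I*pi/4) + I|^2 + 1*|-I|^2 + 1*|-1 - I + exp(-3*I*pi/4)|^2 + 1*|1|^2 + 1*|-1 + exp(3*I*pi/4) + I|^2 + 1*|I|^2 + 1*|-1 - I + exp(I*pi/4)|^2]
  = (1/8)[(9) + (3 - 2*exp(I*pi/4) - exp(-I*pi/4) + exp(3*I*pi/4)) + (1) + (3 - exp(3*I*pi/4) + exp(-I*pi/4) - 2*exp(-3*I*pi/4)) + (1) + (3 - exp(3*I*pi/4) + exp(-I*pi/4) - 2*exp(-3*I*pi/4)) + (1) + (3 - 2*exp(I*pi/4) - exp(-I*pi/4) + exp(3*I*pi/4))] = 24/8 = 3.
(Exp terms are combined using exp(i*s)*conj(exp(i*t)) = exp(i*(s-t)), and sums of them are collapsed using the identity that for every m > 1 the m distinct m-th roots of unity sum to 0, e.g. 1 + exp(2*I*pi/3) + exp(-2*I*pi/3) = 0.)
A character is irreducible iff <chi, chi> = 1, so this representation is reducible.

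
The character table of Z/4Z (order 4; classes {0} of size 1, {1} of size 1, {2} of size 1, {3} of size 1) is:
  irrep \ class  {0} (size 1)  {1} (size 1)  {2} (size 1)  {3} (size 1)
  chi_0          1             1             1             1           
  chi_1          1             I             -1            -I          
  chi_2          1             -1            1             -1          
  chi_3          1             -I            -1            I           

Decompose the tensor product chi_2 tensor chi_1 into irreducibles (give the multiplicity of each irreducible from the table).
chi_2 tensor chi_1 = chi_3 (all other irreducibles have multiplicity 0).

Derivation: The character of a tensor product is the pointwise product (chi_2 * chi_1)(C) = chi_2(C) * chi_1(C):
  {0}: (1)*(1), {1}: (-1)*(I), {2}: (1)*(-1), {3}: (-1)*(-I)
so (chi_2 * chi_1) takes values
  {0} -> 1, {1} -> -I, {2} -> -1, {3} -> I.
Now take the inner product of this character with each irreducible chi from the table, <chi_2*chi_1, chi> = (1/4) sum_C |C| (chi_2*chi_1)(C) conj(chi(C)):
  <chi_2*chi_1, chi_0> = (1/4)[1*(1)*conj(1) + 1*(-I)*conj(1) + 1*(-1)*conj(1) + 1*(I)*conj(1)]
      = (1/4)[(1) + (-I) + (-1) + (I)] = 0/4 = 0
  <chi_2*chi_1, chi_1> = (1/4)[1*(1)*conj(1) + 1*(-I)*conj(I) + 1*(-1)*conj(-1) + 1*(I)*conj(-I)]
      = (1/4)[(1) + (-1) + (1) + (-1)] = 0/4 = 0
  <chi_2*chi_1, chi_2> = (1/4)[1*(1)*conj(1) + 1*(-I)*conj(-1) + 1*(-1)*conj(1) + 1*(I)*conj(-1)]
      = (1/4)[(1) + (I) + (-1) + (-I)] = 0/4 = 0
  <chi_2*chi_1, chi_3> = (1/4)[1*(1)*conj(1) + 1*(-I)*conj(-I) + 1*(-1)*conj(-1) + 1*(I)*conj(I)]
      = (1/4)[(1) + (1) + (1) + (1)] = 4/4 = 1
(Exp terms are combined using exp(i*s)*conj(exp(i*t)) = exp(i*(s-t)), and sums of them are collapsed using the identity that for every m > 1 the m distinct m-th roots of unity sum to 0, e.g. 1 + exp(2*I*pi/3) + exp(-2*I*pi/3) = 0.)
Hence the multiplicities are chi_3: 1. Dimension check: dim(chi_2)*dim(chi_1) = 1*1 = 1 and sum (mult * dim) = 1*1 = 1.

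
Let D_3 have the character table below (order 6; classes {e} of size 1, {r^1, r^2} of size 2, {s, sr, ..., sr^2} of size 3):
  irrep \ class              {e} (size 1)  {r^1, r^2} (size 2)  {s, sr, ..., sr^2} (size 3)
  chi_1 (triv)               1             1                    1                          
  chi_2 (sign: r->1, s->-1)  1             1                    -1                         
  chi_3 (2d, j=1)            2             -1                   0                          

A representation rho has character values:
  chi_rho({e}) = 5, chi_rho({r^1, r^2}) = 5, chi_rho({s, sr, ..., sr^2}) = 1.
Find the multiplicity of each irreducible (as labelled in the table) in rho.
Multiplicities: chi_1: 3, chi_2: 2, chi_3: 0.

Argument: Use <chi_rho, chi> = (1/|G|) sum_C |C| * chi_rho(C) * conj(chi(C)) with |G| = 6 for each irreducible chi in the table:
  <chi_rho, chi_1> = (1/6)[1*(5)*conj(1) + 2*(5)*conj(1) + 3*(1)*conj(1)]
      = (1/6)[(5) + (10) + (3)] = 18/6 = 3
  <chi_rho, chi_2> = (1/6)[1*(5)*conj(1) + 2*(5)*conj(1) + 3*(1)*conj(-1)]
      = (1/6)[(5) + (10) + (-3)] = 12/6 = 2
  <chi_rho, chi_3> = (1/6)[1*(5)*conj(2) + 2*(5)*conj(-1) + 3*(1)*conj(0)]
      = (1/6)[(10) + (-10) + (0)] = 0/6 = 0
Dimension check: dim(rho) = sum (mult * dim) = 3*1 + 2*1 + 0*2 = 5 = chi_rho(e) = 5.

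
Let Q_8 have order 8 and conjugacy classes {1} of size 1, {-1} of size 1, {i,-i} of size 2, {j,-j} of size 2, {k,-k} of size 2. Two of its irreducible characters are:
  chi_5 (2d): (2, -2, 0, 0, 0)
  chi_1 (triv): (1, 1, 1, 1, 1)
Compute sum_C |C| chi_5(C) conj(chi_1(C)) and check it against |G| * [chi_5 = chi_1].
Sum = 0; so <chi_5, chi_1> = 0 (distinct irreducibles are orthogonal).

Solution. Compute term by term over conjugacy classes (|C| * chi_5(C) * conj(chi_1(C))):
  1*(2)*conj(1) + 1*(-2)*conj(1) + 2*(0)*conj(1) + 2*(0)*conj(1) + 2*(0)*conj(1)
  = (2) + (-2) + (0) + (0) + (0)
  = 0.
Dividing by |G| = 8 gives 0/8 = 0, matching the row-orthogonality relation <chi_5, chi_1> = [chi_5 = chi_1].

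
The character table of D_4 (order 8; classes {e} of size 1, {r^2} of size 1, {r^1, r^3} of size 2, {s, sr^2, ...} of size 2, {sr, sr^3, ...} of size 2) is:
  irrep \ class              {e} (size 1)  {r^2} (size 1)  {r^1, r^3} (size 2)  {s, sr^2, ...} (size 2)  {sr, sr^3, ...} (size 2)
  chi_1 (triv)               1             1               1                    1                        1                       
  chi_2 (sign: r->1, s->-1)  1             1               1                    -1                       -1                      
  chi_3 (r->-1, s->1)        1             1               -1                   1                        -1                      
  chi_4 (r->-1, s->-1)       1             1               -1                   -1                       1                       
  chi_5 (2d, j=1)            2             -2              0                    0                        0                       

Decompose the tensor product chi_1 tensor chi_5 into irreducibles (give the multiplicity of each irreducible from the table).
chi_1 tensor chi_5 = chi_5 (all other irreducibles have multiplicity 0).

Details: The character of a tensor product is the pointwise product (chi_1 * chi_5)(C) = chi_1(C) * chi_5(C):
  {e}: (1)*(2), {r^2}: (1)*(-2), {r^1, r^3}: (1)*(0), {s, sr^2, ...}: (1)*(0), {sr, sr^3, ...}: (1)*(0)
so (chi_1 * chi_5) takes values
  {e} -> 2, {r^2} -> -2, {r^1, r^3} -> 0, {s, sr^2, ...} -> 0, {sr, sr^3, ...} -> 0.
Now take the inner product of this character with each irreducible chi from the table, <chi_1*chi_5, chi> = (1/8) sum_C |C| (chi_1*chi_5)(C) conj(chi(C)):
  <chi_1*chi_5, chi_1> = (1/8)[1*(2)*conj(1) + 1*(-2)*conj(1) + 2*(0)*conj(1) + 2*(0)*conj(1) + 2*(0)*conj(1)]
      = (1/8)[(2) + (-2) + (0) + (0) + (0)] = 0/8 = 0
  <chi_1*chi_5, chi_2> = (1/8)[1*(2)*conj(1) + 1*(-2)*conj(1) + 2*(0)*conj(1) + 2*(0)*conj(-1) + 2*(0)*conj(-1)]
      = (1/8)[(2) + (-2) + (0) + (0) + (0)] = 0/8 = 0
  <chi_1*chi_5, chi_3> = (1/8)[1*(2)*conj(1) + 1*(-2)*conj(1) + 2*(0)*conj(-1) + 2*(0)*conj(1) + 2*(0)*conj(-1)]
      = (1/8)[(2) + (-2) + (0) + (0) + (0)] = 0/8 = 0
  <chi_1*chi_5, chi_4> = (1/8)[1*(2)*conj(1) + 1*(-2)*conj(1) + 2*(0)*conj(-1) + 2*(0)*conj(-1) + 2*(0)*conj(1)]
      = (1/8)[(2) + (-2) + (0) + (0) + (0)] = 0/8 = 0
  <chi_1*chi_5, chi_5> = (1/8)[1*(2)*conj(2) + 1*(-2)*conj(-2) + 2*(0)*conj(0) + 2*(0)*conj(0) + 2*(0)*conj(0)]
      = (1/8)[(4) + (4) + (0) + (0) + (0)] = 8/8 = 1
Hence the multiplicities are chi_5: 1. Dimension check: dim(chi_1)*dim(chi_5) = 1*2 = 2 and sum (mult * dim) = 1*2 = 2.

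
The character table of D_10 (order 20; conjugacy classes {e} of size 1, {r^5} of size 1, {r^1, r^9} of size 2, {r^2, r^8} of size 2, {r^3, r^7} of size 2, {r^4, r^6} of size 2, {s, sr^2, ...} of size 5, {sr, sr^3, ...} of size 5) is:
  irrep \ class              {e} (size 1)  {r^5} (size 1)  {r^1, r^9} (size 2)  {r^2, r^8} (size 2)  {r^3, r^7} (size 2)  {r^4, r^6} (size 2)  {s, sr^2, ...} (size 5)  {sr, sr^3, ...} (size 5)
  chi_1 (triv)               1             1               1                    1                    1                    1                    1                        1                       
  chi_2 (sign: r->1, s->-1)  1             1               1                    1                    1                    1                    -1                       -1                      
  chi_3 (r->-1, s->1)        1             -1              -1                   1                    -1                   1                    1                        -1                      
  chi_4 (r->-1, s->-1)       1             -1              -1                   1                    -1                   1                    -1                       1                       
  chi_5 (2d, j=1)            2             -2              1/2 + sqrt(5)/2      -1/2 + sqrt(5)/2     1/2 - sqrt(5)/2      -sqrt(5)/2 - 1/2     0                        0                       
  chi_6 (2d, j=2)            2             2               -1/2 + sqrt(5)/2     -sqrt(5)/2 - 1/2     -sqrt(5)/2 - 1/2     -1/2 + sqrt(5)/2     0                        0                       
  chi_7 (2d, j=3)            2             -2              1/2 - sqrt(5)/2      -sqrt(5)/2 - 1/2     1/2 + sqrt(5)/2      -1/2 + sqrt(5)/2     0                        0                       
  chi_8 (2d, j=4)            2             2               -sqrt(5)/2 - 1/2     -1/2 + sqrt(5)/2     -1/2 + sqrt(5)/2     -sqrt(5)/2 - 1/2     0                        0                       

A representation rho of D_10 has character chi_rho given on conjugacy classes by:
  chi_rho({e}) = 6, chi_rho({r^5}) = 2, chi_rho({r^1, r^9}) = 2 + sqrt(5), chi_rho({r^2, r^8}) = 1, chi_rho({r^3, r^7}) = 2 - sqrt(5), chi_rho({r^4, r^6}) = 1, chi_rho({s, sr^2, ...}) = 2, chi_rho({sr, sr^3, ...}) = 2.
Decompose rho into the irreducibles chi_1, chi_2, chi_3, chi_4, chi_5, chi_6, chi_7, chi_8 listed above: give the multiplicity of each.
Multiplicities: chi_1: 2, chi_2: 0, chi_3: 0, chi_4: 0, chi_5: 1, chi_6: 1, chi_7: 0, chi_8: 0.

Use <chi_rho, chi> = (1/|G|) sum_C |C| * chi_rho(C) * conj(chi(C)) with |G| = 20 for each irreducible chi in the table:
  <chi_rho, chi_1> = (1/20)[1*(6)*conj(1) + 1*(2)*conj(1) + 2*(2 + sqrt(5))*conj(1) + 2*(1)*conj(1) + 2*(2 - sqrt(5))*conj(1) + 2*(1)*conj(1) + 5*(2)*conj(1) + 5*(2)*conj(1)]
      = (1/20)[(6) + (2) + (4 + 2*sqrt(5)) + (2) + (4 - 2*sqrt(5)) + (2) + (10) + (10)] = 40/20 = 2
  <chi_rho, chi_2> = (1/20)[1*(6)*conj(1) + 1*(2)*conj(1) + 2*(2 + sqrt(5))*conj(1) + 2*(1)*conj(1) + 2*(2 - sqrt(5))*conj(1) + 2*(1)*conj(1) + 5*(2)*conj(-1) + 5*(2)*conj(-1)]
      = (1/20)[(6) + (2) + (4 + 2*sqrt(5)) + (2) + (4 - 2*sqrt(5)) + (2) + (-10) + (-10)] = 0/20 = 0
  <chi_rho, chi_3> = (1/20)[1*(6)*conj(1) + 1*(2)*conj(-1) + 2*(2 + sqrt(5))*conj(-1) + 2*(1)*conj(1) + 2*(2 - sqrt(5))*conj(-1) + 2*(1)*conj(1) + 5*(2)*conj(1) + 5*(2)*conj(-1)]
      = (1/20)[(6) + (-2) + (-2*sqrt(5) - 4) + (2) + (-4 + 2*sqrt(5)) + (2) + (10) + (-10)] = 0/20 = 0
  <chi_rho, chi_4> = (1/20)[1*(6)*conj(1) + 1*(2)*conj(-1) + 2*(2 + sqrt(5))*conj(-1) + 2*(1)*conj(1) + 2*(2 - sqrt(5))*conj(-1) + 2*(1)*conj(1) + 5*(2)*conj(-1) + 5*(2)*conj(1)]
      = (1/20)[(6) + (-2) + (-2*sqrt(5) - 4) + (2) + (-4 + 2*sqrt(5)) + (2) + (-10) + (10)] = 0/20 = 0
  <chi_rho, chi_5> = (1/20)[1*(6)*conj(2) + 1*(2)*conj(-2) + 2*(2 + sqrt(5))*conj(1/2 + sqrt(5)/2) + 2*(1)*conj(-1/2 + sqrt(5)/2) + 2*(2 - sqrt(5))*conj(1/2 - sqrt(5)/2) + 2*(1)*conj(-sqrt(5)/2 - 1/2) + 5*(2)*conj(0) + 5*(2)*conj(0)]
      = (1/20)[(12) + (-4) + (3*sqrt(5) + 7) + (-1 + sqrt(5)) + (7 - 3*sqrt(5)) + (-sqrt(5) - 1) + (0) + (0)] = 20/20 = 1
  <chi_rho, chi_6> = (1/20)[1*(6)*conj(2) + 1*(2)*conj(2) + 2*(2 + sqrt(5))*conj(-1/2 + sqrt(5)/2) + 2*(1)*conj(-sqrt(5)/2 - 1/2) + 2*(2 - sqrt(5))*conj(-sqrt(5)/2 - 1/2) + 2*(1)*conj(-1/2 + sqrt(5)/2) + 5*(2)*conj(0) + 5*(2)*conj(0)]
      = (1/20)[(12) + (4) + (sqrt(5) + 3) + (-sqrt(5) - 1) + (3 - sqrt(5)) + (-1 + sqrt(5)) + (0) + (0)] = 20/20 = 1
  <chi_rho, chi_7> = (1/20)[1*(6)*conj(2) + 1*(2)*conj(-2) + 2*(2 + sqrt(5))*conj(1/2 - sqrt(5)/2) + 2*(1)*conj(-sqrt(5)/2 - 1/2) + 2*(2 - sqrt(5))*conj(1/2 + sqrt(5)/2) + 2*(1)*conj(-1/2 + sqrt(5)/2) + 5*(2)*conj(0) + 5*(2)*conj(0)]
      = (1/20)[(12) + (-4) + (-3 - sqrt(5)) + (-sqrt(5) - 1) + (-3 + sqrt(5)) + (-1 + sqrt(5)) + (0) + (0)] = 0/20 = 0
  <chi_rho, chi_8> = (1/20)[1*(6)*conj(2) + 1*(2)*conj(2) + 2*(2 + sqrt(5))*conj(-sqrt(5)/2 - 1/2) + 2*(1)*conj(-1/2 + sqrt(5)/2) + 2*(2 - sqrt(5))*conj(-1/2 + sqrt(5)/2) + 2*(1)*conj(-sqrt(5)/2 - 1/2) + 5*(2)*conj(0) + 5*(2)*conj(0)]
      = (1/20)[(12) + (4) + (-7 - 3*sqrt(5)) + (-1 + sqrt(5)) + (-7 + 3*sqrt(5)) + (-sqrt(5) - 1) + (0) + (0)] = 0/20 = 0
Dimension check: dim(rho) = sum (mult * dim) = 2*1 + 0*1 + 0*1 + 0*1 + 1*2 + 1*2 + 0*2 + 0*2 = 6 = chi_rho(e) = 6.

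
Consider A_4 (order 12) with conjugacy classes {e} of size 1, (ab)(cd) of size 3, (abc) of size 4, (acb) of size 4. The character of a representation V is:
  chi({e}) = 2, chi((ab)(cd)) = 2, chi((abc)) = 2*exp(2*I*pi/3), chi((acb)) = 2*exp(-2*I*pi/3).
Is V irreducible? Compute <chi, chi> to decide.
Not irreducible (reducible): <chi, chi> = 4 > 1.

Working: <chi, chi> = (1/|G|) sum_C |C| * |chi(C)|^2 = (1/12)[1*|2|^2 + 3*|2|^2 + 4*|2*exp(2*I*pi/3)|^2 + 4*|2*exp(-2*I*pi/3)|^2]
  = (1/12)[(4) + (12) + (16) + (16)] = 48/12 = 4.
(Exp terms are combined using exp(i*s)*conj(exp(i*t)) = exp(i*(s-t)), and sums of them are collapsed using the identity that for every m > 1 the m distinct m-th roots of unity sum to 0, e.g. 1 + exp(2*I*pi/3) + exp(-2*I*pi/3) = 0.)
A character is irreducible iff <chi, chi> = 1, so this representation is reducible.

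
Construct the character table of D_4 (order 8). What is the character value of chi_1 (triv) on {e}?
Conjugacy classes: {e} of size 1, {r^2} of size 1, {r^1, r^3} of size 2, {s, sr^2, ...} of size 2, {sr, sr^3, ...} of size 2.
Character table:
  irrep \ class              {e} (size 1)  {r^2} (size 1)  {r^1, r^3} (size 2)  {s, sr^2, ...} (size 2)  {sr, sr^3, ...} (size 2)
  chi_1 (triv)               1             1               1                    1                        1                       
  chi_2 (sign: r->1, s->-1)  1             1               1                    -1                       -1                      
  chi_3 (r->-1, s->1)        1             1               -1                   1                        -1                      
  chi_4 (r->-1, s->-1)       1             1               -1                   -1                       1                       
  chi_5 (2d, j=1)            2             -2              0                    0                        0                       

Spot check: chi_1 (triv) on {e} = 1.

Argument: D_4 has order 2*4 = 8 with 5 conjugacy classes, hence 5 irreducibles. Sum of squared dims 1 + 1 + 1 + 1 + 4 = 8 = |G|. Linear characters come from the abelianisation; the 2-dimensional irreps have character r^k -> 2*cos(2*pi*j*k/4), reflections -> 0.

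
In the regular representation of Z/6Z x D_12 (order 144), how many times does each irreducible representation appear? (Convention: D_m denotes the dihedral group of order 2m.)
Each irreducible V_i of dimension d_i appears with multiplicity d_i, i.e. rho_reg = (direct sum over all irreducibles V_i) d_i V_i. The irreducible dimensions for Z/6Z x D_12 are 1, 1, 1, 1, 1, 1, 1, 1, 1, 1, 1, 1, 1, 1, 1, 1, 1, 1, 1, 1, 1, 1, 1, 1, 2, 2, 2, 2, 2, 2, 2, 2, 2, 2, 2, 2, 2, 2, 2, 2, 2, 2, 2, 2, 2, 2, 2, 2, 2, 2, 2, 2, 2, 2: 24 irreducibles of dimension 1, each with multiplicity 1; 30 irreducibles of dimension 2, each with multiplicity 2. Total dimension 24*1*1 + 30*2*2 = 144 = |G|.

Working: General theorem: in the regular representation of a finite group G, each irreducible appears with multiplicity equal to its dimension. Check: dim(rho_reg) = sum d_i^2 = 1 + 1 + 1 + 1 + 1 + 1 + 1 + 1 + 1 + 1 + 1 + 1 + 1 + 1 + 1 + 1 + 1 + 1 + 1 + 1 + 1 + 1 + 1 + 1 + 4 + 4 + 4 + 4 + 4 + 4 + 4 + 4 + 4 + 4 + 4 + 4 + 4 + 4 + 4 + 4 + 4 + 4 + 4 + 4 + 4 + 4 + 4 + 4 + 4 + 4 + 4 + 4 + 4 + 4 = 144 = |G|.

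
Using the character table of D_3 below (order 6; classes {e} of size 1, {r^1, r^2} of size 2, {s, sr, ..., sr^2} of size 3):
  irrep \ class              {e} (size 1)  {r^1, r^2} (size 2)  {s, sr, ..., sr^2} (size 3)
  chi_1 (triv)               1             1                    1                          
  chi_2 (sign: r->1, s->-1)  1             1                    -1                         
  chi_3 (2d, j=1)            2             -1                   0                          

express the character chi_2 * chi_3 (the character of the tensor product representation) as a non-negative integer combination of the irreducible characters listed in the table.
chi_2 tensor chi_3 = chi_3 (all other irreducibles have multiplicity 0).

Proof sketch: The character of a tensor product is the pointwise product (chi_2 * chi_3)(C) = chi_2(C) * chi_3(C):
  {e}: (1)*(2), {r^1, r^2}: (1)*(-1), {s, sr, ..., sr^2}: (-1)*(0)
so (chi_2 * chi_3) takes values
  {e} -> 2, {r^1, r^2} -> -1, {s, sr, ..., sr^2} -> 0.
Now take the inner product of this character with each irreducible chi from the table, <chi_2*chi_3, chi> = (1/6) sum_C |C| (chi_2*chi_3)(C) conj(chi(C)):
  <chi_2*chi_3, chi_1> = (1/6)[1*(2)*conj(1) + 2*(-1)*conj(1) + 3*(0)*conj(1)]
      = (1/6)[(2) + (-2) + (0)] = 0/6 = 0
  <chi_2*chi_3, chi_2> = (1/6)[1*(2)*conj(1) + 2*(-1)*conj(1) + 3*(0)*conj(-1)]
      = (1/6)[(2) + (-2) + (0)] = 0/6 = 0
  <chi_2*chi_3, chi_3> = (1/6)[1*(2)*conj(2) + 2*(-1)*conj(-1) + 3*(0)*conj(0)]
      = (1/6)[(4) + (2) + (0)] = 6/6 = 1
Hence the multiplicities are chi_3: 1. Dimension check: dim(chi_2)*dim(chi_3) = 1*2 = 2 and sum (mult * dim) = 1*2 = 2.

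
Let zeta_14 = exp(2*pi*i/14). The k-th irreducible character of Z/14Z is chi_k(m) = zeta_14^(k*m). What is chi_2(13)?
chi_2(13) = zeta_14^26 = exp(-2*I*pi/7)

chi_2(13) = zeta_14^(2*13) = zeta_14^26. Since zeta_14^14 = 1, this equals zeta_14^12 = exp(2*pi*i*12/14) = exp(-2*I*pi/7).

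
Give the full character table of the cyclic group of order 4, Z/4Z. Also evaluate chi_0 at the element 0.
Character table of Z/4Z (irreps indexed chi_0,...,chi_3 with chi_k(m) = zeta_4^(k*m), zeta_4 = exp(2*pi*i/4)):
  irrep \ class  {0} (size 1)  {1} (size 1)  {2} (size 1)  {3} (size 1)
  chi_0          1             1             1             1           
  chi_1          1             I             -1            -I          
  chi_2          1             -1            1             -1          
  chi_3          1             -I            -1            I           

Spot check: chi_0(0) = zeta_4^(0*0) = zeta_4^0 = 1.

Derivation: Z/4Z is abelian, so all 4 irreducible complex representations are 1-dimensional. They are given by chi_k(m) = zeta_4^(k*m) for k = 0,...,3. Row orthogonality: sum_m chi_k(m) conj(chi_l(m)) = 4 * [k = l].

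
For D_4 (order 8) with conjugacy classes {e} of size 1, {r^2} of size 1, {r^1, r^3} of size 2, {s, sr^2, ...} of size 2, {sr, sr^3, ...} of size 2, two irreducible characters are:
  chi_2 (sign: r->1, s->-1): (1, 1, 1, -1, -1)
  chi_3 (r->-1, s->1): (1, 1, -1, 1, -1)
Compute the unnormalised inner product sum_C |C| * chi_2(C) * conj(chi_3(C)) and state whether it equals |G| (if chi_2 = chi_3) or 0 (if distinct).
Sum = 0; so <chi_2, chi_3> = 0 (distinct irreducibles are orthogonal).

Reasoning: Compute term by term over conjugacy classes (|C| * chi_2(C) * conj(chi_3(C))):
  1*(1)*conj(1) + 1*(1)*conj(1) + 2*(1)*conj(-1) + 2*(-1)*conj(1) + 2*(-1)*conj(-1)
  = (1) + (1) + (-2) + (-2) + (2)
  = 0.
Dividing by |G| = 8 gives 0/8 = 0, matching the row-orthogonality relation <chi_2, chi_3> = [chi_2 = chi_3].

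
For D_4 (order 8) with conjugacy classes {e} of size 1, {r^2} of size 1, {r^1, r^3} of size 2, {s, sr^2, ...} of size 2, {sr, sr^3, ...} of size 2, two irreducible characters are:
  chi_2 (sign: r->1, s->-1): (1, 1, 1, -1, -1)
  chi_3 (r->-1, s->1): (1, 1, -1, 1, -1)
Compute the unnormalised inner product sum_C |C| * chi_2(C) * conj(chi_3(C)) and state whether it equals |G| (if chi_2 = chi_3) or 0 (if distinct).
Sum = 0; so <chi_2, chi_3> = 0 (distinct irreducibles are orthogonal).

Reasoning: Compute term by term over conjugacy classes (|C| * chi_2(C) * conj(chi_3(C))):
  1*(1)*conj(1) + 1*(1)*conj(1) + 2*(1)*conj(-1) + 2*(-1)*conj(1) + 2*(-1)*conj(-1)
  = (1) + (1) + (-2) + (-2) + (2)
  = 0.
Dividing by |G| = 8 gives 0/8 = 0, matching the row-orthogonality relation <chi_2, chi_3> = [chi_2 = chi_3].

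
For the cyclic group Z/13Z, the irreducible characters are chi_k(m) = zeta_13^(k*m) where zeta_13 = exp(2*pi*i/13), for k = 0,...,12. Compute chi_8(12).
chi_8(12) = zeta_13^96 = exp(10*I*pi/13)

chi_8(12) = zeta_13^(8*12) = zeta_13^96. Since zeta_13^13 = 1, this equals zeta_13^5 = exp(2*pi*i*5/13) = exp(10*I*pi/13).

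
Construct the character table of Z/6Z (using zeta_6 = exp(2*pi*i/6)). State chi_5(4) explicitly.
Character table of Z/6Z (irreps indexed chi_0,...,chi_5 with chi_k(m) = zeta_6^(k*m), zeta_6 = exp(2*pi*i/6)):
  irrep \ class  {0} (size 1)  {1} (size 1)    {2} (size 1)    {3} (size 1)  {4} (size 1)    {5} (size 1)  
  chi_0          1             1               1               1             1               1             
  chi_1          1             exp(I*pi/3)     exp(2*I*pi/3)   -1            exp(-2*I*pi/3)  exp(-I*pi/3)  
  chi_2          1             exp(2*I*pi/3)   exp(-2*I*pi/3)  1             exp(2*I*pi/3)   exp(-2*I*pi/3)
  chi_3          1             -1              1               -1            1               -1            
  chi_4          1             exp(-2*I*pi/3)  exp(2*I*pi/3)   1             exp(-2*I*pi/3)  exp(2*I*pi/3) 
  chi_5          1             exp(-I*pi/3)    exp(-2*I*pi/3)  -1            exp(2*I*pi/3)   exp(I*pi/3)   

Spot check: chi_5(4) = zeta_6^(5*4) = zeta_6^20 = exp(2*I*pi/3).

Argument: Z/6Z is abelian, so all 6 irreducible complex representations are 1-dimensional. They are given by chi_k(m) = zeta_6^(k*m) for k = 0,...,5. Row orthogonality: sum_m chi_k(m) conj(chi_l(m)) = 6 * [k = l].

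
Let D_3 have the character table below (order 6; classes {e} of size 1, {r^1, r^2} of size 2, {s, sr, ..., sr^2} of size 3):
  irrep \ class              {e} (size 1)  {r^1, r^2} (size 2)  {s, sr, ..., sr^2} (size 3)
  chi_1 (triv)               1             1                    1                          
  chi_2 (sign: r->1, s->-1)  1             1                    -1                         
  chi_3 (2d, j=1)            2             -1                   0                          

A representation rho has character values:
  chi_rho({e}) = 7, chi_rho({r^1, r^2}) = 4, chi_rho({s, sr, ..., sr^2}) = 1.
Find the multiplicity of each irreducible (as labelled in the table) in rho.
Multiplicities: chi_1: 3, chi_2: 2, chi_3: 1.

Working: Use <chi_rho, chi> = (1/|G|) sum_C |C| * chi_rho(C) * conj(chi(C)) with |G| = 6 for each irreducible chi in the table:
  <chi_rho, chi_1> = (1/6)[1*(7)*conj(1) + 2*(4)*conj(1) + 3*(1)*conj(1)]
      = (1/6)[(7) + (8) + (3)] = 18/6 = 3
  <chi_rho, chi_2> = (1/6)[1*(7)*conj(1) + 2*(4)*conj(1) + 3*(1)*conj(-1)]
      = (1/6)[(7) + (8) + (-3)] = 12/6 = 2
  <chi_rho, chi_3> = (1/6)[1*(7)*conj(2) + 2*(4)*conj(-1) + 3*(1)*conj(0)]
      = (1/6)[(14) + (-8) + (0)] = 6/6 = 1
Dimension check: dim(rho) = sum (mult * dim) = 3*1 + 2*1 + 1*2 = 7 = chi_rho(e) = 7.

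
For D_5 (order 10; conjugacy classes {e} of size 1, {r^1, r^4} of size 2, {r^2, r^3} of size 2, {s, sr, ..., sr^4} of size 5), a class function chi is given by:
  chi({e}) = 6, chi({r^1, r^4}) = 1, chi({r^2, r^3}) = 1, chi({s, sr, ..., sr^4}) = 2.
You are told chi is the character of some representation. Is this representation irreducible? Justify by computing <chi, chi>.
Not irreducible (reducible): <chi, chi> = 6 > 1.

Derivation: <chi, chi> = (1/|G|) sum_C |C| * |chi(C)|^2 = (1/10)[1*|6|^2 + 2*|1|^2 + 2*|1|^2 + 5*|2|^2]
  = (1/10)[(36) + (2) + (2) + (20)] = 60/10 = 6.
A character is irreducible iff <chi, chi> = 1, so this representation is reducible.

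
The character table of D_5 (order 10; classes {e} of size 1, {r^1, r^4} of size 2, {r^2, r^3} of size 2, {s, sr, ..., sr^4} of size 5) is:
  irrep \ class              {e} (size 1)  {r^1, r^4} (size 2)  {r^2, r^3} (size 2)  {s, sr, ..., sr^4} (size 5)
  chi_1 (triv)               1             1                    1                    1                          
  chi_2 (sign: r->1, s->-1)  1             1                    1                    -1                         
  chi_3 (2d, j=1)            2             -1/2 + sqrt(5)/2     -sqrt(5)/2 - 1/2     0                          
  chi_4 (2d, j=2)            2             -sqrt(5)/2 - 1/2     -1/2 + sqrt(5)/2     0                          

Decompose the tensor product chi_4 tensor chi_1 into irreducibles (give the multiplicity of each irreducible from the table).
chi_4 tensor chi_1 = chi_4 (all other irreducibles have multiplicity 0).

Working: The character of a tensor product is the pointwise product (chi_4 * chi_1)(C) = chi_4(C) * chi_1(C):
  {e}: (2)*(1), {r^1, r^4}: (-sqrt(5)/2 - 1/2)*(1), {r^2, r^3}: (-1/2 + sqrt(5)/2)*(1), {s, sr, ..., sr^4}: (0)*(1)
so (chi_4 * chi_1) takes values
  {e} -> 2, {r^1, r^4} -> -sqrt(5)/2 - 1/2, {r^2, r^3} -> -1/2 + sqrt(5)/2, {s, sr, ..., sr^4} -> 0.
Now take the inner product of this character with each irreducible chi from the table, <chi_4*chi_1, chi> = (1/10) sum_C |C| (chi_4*chi_1)(C) conj(chi(C)):
  <chi_4*chi_1, chi_1> = (1/10)[1*(2)*conj(1) + 2*(-sqrt(5)/2 - 1/2)*conj(1) + 2*(-1/2 + sqrt(5)/2)*conj(1) + 5*(0)*conj(1)]
      = (1/10)[(2) + (-sqrt(5) - 1) + (-1 + sqrt(5)) + (0)] = 0/10 = 0
  <chi_4*chi_1, chi_2> = (1/10)[1*(2)*conj(1) + 2*(-sqrt(5)/2 - 1/2)*conj(1) + 2*(-1/2 + sqrt(5)/2)*conj(1) + 5*(0)*conj(-1)]
      = (1/10)[(2) + (-sqrt(5) - 1) + (-1 + sqrt(5)) + (0)] = 0/10 = 0
  <chi_4*chi_1, chi_3> = (1/10)[1*(2)*conj(2) + 2*(-sqrt(5)/2 - 1/2)*conj(-1/2 + sqrt(5)/2) + 2*(-1/2 + sqrt(5)/2)*conj(-sqrt(5)/2 - 1/2) + 5*(0)*conj(0)]
      = (1/10)[(4) + (-2) + (-2) + (0)] = 0/10 = 0
  <chi_4*chi_1, chi_4> = (1/10)[1*(2)*conj(2) + 2*(-sqrt(5)/2 - 1/2)*conj(-sqrt(5)/2 - 1/2) + 2*(-1/2 + sqrt(5)/2)*conj(-1/2 + sqrt(5)/2) + 5*(0)*conj(0)]
      = (1/10)[(4) + (sqrt(5) + 3) + (3 - sqrt(5)) + (0)] = 10/10 = 1
Hence the multiplicities are chi_4: 1. Dimension check: dim(chi_4)*dim(chi_1) = 2*1 = 2 and sum (mult * dim) = 1*2 = 2.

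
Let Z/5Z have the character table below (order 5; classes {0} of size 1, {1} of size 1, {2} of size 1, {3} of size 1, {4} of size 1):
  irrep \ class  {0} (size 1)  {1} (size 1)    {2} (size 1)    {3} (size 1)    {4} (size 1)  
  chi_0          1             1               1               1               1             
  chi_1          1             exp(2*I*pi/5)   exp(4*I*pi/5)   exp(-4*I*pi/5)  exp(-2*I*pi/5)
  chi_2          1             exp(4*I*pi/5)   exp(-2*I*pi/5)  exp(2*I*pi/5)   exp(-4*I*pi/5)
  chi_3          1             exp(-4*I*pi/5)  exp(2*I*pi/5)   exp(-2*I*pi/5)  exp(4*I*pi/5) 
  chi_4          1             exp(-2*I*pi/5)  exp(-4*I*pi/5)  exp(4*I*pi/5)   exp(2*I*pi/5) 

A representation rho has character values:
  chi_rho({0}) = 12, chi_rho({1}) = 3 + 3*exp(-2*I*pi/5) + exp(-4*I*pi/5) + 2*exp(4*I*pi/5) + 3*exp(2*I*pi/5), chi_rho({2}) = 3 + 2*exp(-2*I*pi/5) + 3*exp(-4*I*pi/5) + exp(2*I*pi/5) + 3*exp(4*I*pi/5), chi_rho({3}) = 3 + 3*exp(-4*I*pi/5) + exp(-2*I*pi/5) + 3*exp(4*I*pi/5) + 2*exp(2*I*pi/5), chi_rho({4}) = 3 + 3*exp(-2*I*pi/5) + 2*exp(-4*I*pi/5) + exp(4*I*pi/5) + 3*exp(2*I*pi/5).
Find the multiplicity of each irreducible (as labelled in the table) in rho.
Multiplicities: chi_0: 3, chi_1: 3, chi_2: 2, chi_3: 1, chi_4: 3.

Use <chi_rho, chi> = (1/|G|) sum_C |C| * chi_rho(C) * conj(chi(C)) with |G| = 5 for each irreducible chi in the table:
  <chi_rho, chi_0> = (1/5)[1*(12)*conj(1) + 1*(3 + 3*exp(-2*I*pi/5) + exp(-4*I*pi/5) + 2*exp(4*I*pi/5) + 3*exp(2*I*pi/5))*conj(1) + 1*(3 + 2*exp(-2*I*pi/5) + 3*exp(-4*I*pi/5) + exp(2*I*pi/5) + 3*exp(4*I*pi/5))*conj(1) + 1*(3 + 3*exp(-4*I*pi/5) + exp(-2*I*pi/5) + 3*exp(4*I*pi/5) + 2*exp(2*I*pi/5))*conj(1) + 1*(3 + 3*exp(-2*I*pi/5) + 2*exp(-4*I*pi/5) + exp(4*I*pi/5) + 3*exp(2*I*pi/5))*conj(1)]
      = (1/5)[(12) + (3 + 3*exp(-2*I*pi/5) + exp(-4*I*pi/5) + 2*exp(4*I*pi/5) + 3*exp(2*I*pi/5)) + (3 + 2*exp(-2*I*pi/5) + 3*exp(-4*I*pi/5) + exp(2*I*pi/5) + 3*exp(4*I*pi/5)) + (3 + 3*exp(-4*I*pi/5) + exp(-2*I*pi/5) + 3*exp(4*I*pi/5) + 2*exp(2*I*pi/5)) + (3 + 3*exp(-2*I*pi/5) + 2*exp(-4*I*pi/5) + exp(4*I*pi/5) + 3*exp(2*I*pi/5))] = 15/5 = 3
  <chi_rho, chi_1> = (1/5)[1*(12)*conj(1) + 1*(3 + 3*exp(-2*I*pi/5) + exp(-4*I*pi/5) + 2*exp(4*I*pi/5) + 3*exp(2*I*pi/5))*conj(exp(2*I*pi/5)) + 1*(3 + 2*exp(-2*I*pi/5) + 3*exp(-4*I*pi/5) + exp(2*I*pi/5) + 3*exp(4*I*pi/5))*conj(exp(4*I*pi/5)) + 1*(3 + 3*exp(-4*I*pi/5) + exp(-2*I*pi/5) + 3*exp(4*I*pi/5) + 2*exp(2*I*pi/5))*conj(exp(-4*I*pi/5)) + 1*(3 + 3*exp(-2*I*pi/5) + 2*exp(-4*I*pi/5) + exp(4*I*pi/5) + 3*exp(2*I*pi/5))*conj(exp(-2*I*pi/5))]
      = (1/5)[(12) + (3 + 3*exp(-2*I*pi/5) + 3*exp(-4*I*pi/5) + exp(4*I*pi/5) + 2*exp(2*I*pi/5)) + (3 + 3*exp(-4*I*pi/5) + exp(-2*I*pi/5) + 2*exp(4*I*pi/5) + 3*exp(2*I*pi/5)) + (3 + 3*exp(-2*I*pi/5) + 2*exp(-4*I*pi/5) + exp(2*I*pi/5) + 3*exp(4*I*pi/5)) + (3 + 2*exp(-2*I*pi/5) + exp(-4*I*pi/5) + 3*exp(4*I*pi/5) + 3*exp(2*I*pi/5))] = 15/5 = 3
  <chi_rho, chi_2> = (1/5)[1*(12)*conj(1) + 1*(3 + 3*exp(-2*I*pi/5) + exp(-4*I*pi/5) + 2*exp(4*I*pi/5) + 3*exp(2*I*pi/5))*conj(exp(4*I*pi/5)) + 1*(3 + 2*exp(-2*I*pi/5) + 3*exp(-4*I*pi/5) + exp(2*I*pi/5) + 3*exp(4*I*pi/5))*conj(exp(-2*I*pi/5)) + 1*(3 + 3*exp(-4*I*pi/5) + exp(-2*I*pi/5) + 3*exp(4*I*pi/5) + 2*exp(2*I*pi/5))*conj(exp(2*I*pi/5)) + 1*(3 + 3*exp(-2*I*pi/5) + 2*exp(-4*I*pi/5) + exp(4*I*pi/5) + 3*exp(2*I*pi/5))*conj(exp(-4*I*pi/5))]
      = (1/5)[(12) + (2 + 3*exp(-2*I*pi/5) + 3*exp(-4*I*pi/5) + exp(2*I*pi/5) + 3*exp(4*I*pi/5)) + (2 + 3*exp(-2*I*pi/5) + 3*exp(-4*I*pi/5) + exp(4*I*pi/5) + 3*exp(2*I*pi/5)) + (2 + 3*exp(-2*I*pi/5) + exp(-4*I*pi/5) + 3*exp(4*I*pi/5) + 3*exp(2*I*pi/5)) + (2 + 3*exp(-4*I*pi/5) + exp(-2*I*pi/5) + 3*exp(4*I*pi/5) + 3*exp(2*I*pi/5))] = 10/5 = 2
  <chi_rho, chi_3> = (1/5)[1*(12)*conj(1) + 1*(3 + 3*exp(-2*I*pi/5) + exp(-4*I*pi/5) + 2*exp(4*I*pi/5) + 3*exp(2*I*pi/5))*conj(exp(-4*I*pi/5)) + 1*(3 + 2*exp(-2*I*pi/5) + 3*exp(-4*I*pi/5) + exp(2*I*pi/5) + 3*exp(4*I*pi/5))*conj(exp(2*I*pi/5)) + 1*(3 + 3*exp(-4*I*pi/5) + exp(-2*I*pi/5) + 3*exp(4*I*pi/5) + 2*exp(2*I*pi/5))*conj(exp(-2*I*pi/5)) + 1*(3 + 3*exp(-2*I*pi/5) + 2*exp(-4*I*pi/5) + exp(4*I*pi/5) + 3*exp(2*I*pi/5))*conj(exp(4*I*pi/5))]
      = (1/5)[(12) + (1 + 2*exp(-2*I*pi/5) + 3*exp(-4*I*pi/5) + 3*exp(4*I*pi/5) + 3*exp(2*I*pi/5)) + (1 + 3*exp(-2*I*pi/5) + 2*exp(-4*I*pi/5) + 3*exp(4*I*pi/5) + 3*exp(2*I*pi/5)) + (1 + 3*exp(-2*I*pi/5) + 3*exp(-4*I*pi/5) + 2*exp(4*I*pi/5) + 3*exp(2*I*pi/5)) + (1 + 3*exp(-2*I*pi/5) + 3*exp(-4*I*pi/5) + 3*exp(4*I*pi/5) + 2*exp(2*I*pi/5))] = 5/5 = 1
  <chi_rho, chi_4> = (1/5)[1*(12)*conj(1) + 1*(3 + 3*exp(-2*I*pi/5) + exp(-4*I*pi/5) + 2*exp(4*I*pi/5) + 3*exp(2*I*pi/5))*conj(exp(-2*I*pi/5)) + 1*(3 + 2*exp(-2*I*pi/5) + 3*exp(-4*I*pi/5) + exp(2*I*pi/5) + 3*exp(4*I*pi/5))*conj(exp(-4*I*pi/5)) + 1*(3 + 3*exp(-4*I*pi/5) + exp(-2*I*pi/5) + 3*exp(4*I*pi/5) + 2*exp(2*I*pi/5))*conj(exp(4*I*pi/5)) + 1*(3 + 3*exp(-2*I*pi/5) + 2*exp(-4*I*pi/5) + exp(4*I*pi/5) + 3*exp(2*I*pi/5))*conj(exp(2*I*pi/5))]
      = (1/5)[(12) + (3 + 2*exp(-4*I*pi/5) + exp(-2*I*pi/5) + 3*exp(4*I*pi/5) + 3*exp(2*I*pi/5)) + (3 + 3*exp(-2*I*pi/5) + exp(-4*I*pi/5) + 3*exp(4*I*pi/5) + 2*exp(2*I*pi/5)) + (3 + 2*exp(-2*I*pi/5) + 3*exp(-4*I*pi/5) + exp(4*I*pi/5) + 3*exp(2*I*pi/5)) + (3 + 3*exp(-2*I*pi/5) + 3*exp(-4*I*pi/5) + exp(2*I*pi/5) + 2*exp(4*I*pi/5))] = 15/5 = 3
(Exp terms are combined using exp(i*s)*conj(exp(i*t)) = exp(i*(s-t)), and sums of them are collapsed using the identity that for every m > 1 the m distinct m-th roots of unity sum to 0, e.g. 1 + exp(2*I*pi/3) + exp(-2*I*pi/3) = 0.)
Dimension check: dim(rho) = sum (mult * dim) = 3*1 + 3*1 + 2*1 + 1*1 + 3*1 = 12 = chi_rho(e) = 12.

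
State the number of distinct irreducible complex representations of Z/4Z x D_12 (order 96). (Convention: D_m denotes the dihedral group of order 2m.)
36

Explanation: The number of irreducible complex representations of a finite group equals its number of conjugacy classes. For a direct product, #classes(G x H) = #classes(G) * #classes(H). Z/4Z has 4 classes (abelian), D_12 has 9 classes, so 4 * 9 = 36, so Z/4Z x D_12 (order 96) has exactly 36 irreducible complex representations.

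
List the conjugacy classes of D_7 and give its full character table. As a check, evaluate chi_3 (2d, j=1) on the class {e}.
Conjugacy classes: {e} of size 1, {r^1, r^6} of size 2, {r^2, r^5} of size 2, {r^3, r^4} of size 2, {s, sr, ..., sr^6} of size 7.
Character table:
  irrep \ class              {e} (size 1)  {r^1, r^6} (size 2)  {r^2, r^5} (size 2)  {r^3, r^4} (size 2)  {s, sr, ..., sr^6} (size 7)
  chi_1 (triv)               1             1                    1                    1                    1                          
  chi_2 (sign: r->1, s->-1)  1             1                    1                    1                    -1                         
  chi_3 (2d, j=1)            2             2*cos(2*pi/7)        -2*cos(3*pi/7)       -2*cos(pi/7)         0                          
  chi_4 (2d, j=2)            2             -2*cos(3*pi/7)       -2*cos(pi/7)         2*cos(2*pi/7)        0                          
  chi_5 (2d, j=3)            2             -2*cos(pi/7)         2*cos(2*pi/7)        -2*cos(3*pi/7)       0                          

Spot check: chi_3 (2d, j=1) on {e} = 2.

Reasoning: D_7 has order 2*7 = 14 with 5 conjugacy classes, hence 5 irreducibles. Sum of squared dims 1 + 1 + 4 + 4 + 4 = 14 = |G|. Linear characters come from the abelianisation; the 2-dimensional irreps have character r^k -> 2*cos(2*pi*j*k/7), reflections -> 0.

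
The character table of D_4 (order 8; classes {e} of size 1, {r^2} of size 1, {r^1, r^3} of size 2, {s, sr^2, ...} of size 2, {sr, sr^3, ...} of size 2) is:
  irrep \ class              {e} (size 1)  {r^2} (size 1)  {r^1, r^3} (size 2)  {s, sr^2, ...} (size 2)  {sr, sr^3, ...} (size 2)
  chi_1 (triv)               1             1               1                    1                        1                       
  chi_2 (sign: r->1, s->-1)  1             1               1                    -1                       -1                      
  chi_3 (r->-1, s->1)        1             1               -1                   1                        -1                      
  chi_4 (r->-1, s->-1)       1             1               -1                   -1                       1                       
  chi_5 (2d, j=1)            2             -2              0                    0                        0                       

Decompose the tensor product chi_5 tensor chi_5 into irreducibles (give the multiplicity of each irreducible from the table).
chi_5 tensor chi_5 = chi_1 + chi_2 + chi_3 + chi_4 (all other irreducibles have multiplicity 0).

Details: The character of a tensor product is the pointwise product (chi_5 * chi_5)(C) = chi_5(C) * chi_5(C):
  {e}: (2)*(2), {r^2}: (-2)*(-2), {r^1, r^3}: (0)*(0), {s, sr^2, ...}: (0)*(0), {sr, sr^3, ...}: (0)*(0)
so (chi_5 * chi_5) takes values
  {e} -> 4, {r^2} -> 4, {r^1, r^3} -> 0, {s, sr^2, ...} -> 0, {sr, sr^3, ...} -> 0.
Now take the inner product of this character with each irreducible chi from the table, <chi_5*chi_5, chi> = (1/8) sum_C |C| (chi_5*chi_5)(C) conj(chi(C)):
  <chi_5*chi_5, chi_1> = (1/8)[1*(4)*conj(1) + 1*(4)*conj(1) + 2*(0)*conj(1) + 2*(0)*conj(1) + 2*(0)*conj(1)]
      = (1/8)[(4) + (4) + (0) + (0) + (0)] = 8/8 = 1
  <chi_5*chi_5, chi_2> = (1/8)[1*(4)*conj(1) + 1*(4)*conj(1) + 2*(0)*conj(1) + 2*(0)*conj(-1) + 2*(0)*conj(-1)]
      = (1/8)[(4) + (4) + (0) + (0) + (0)] = 8/8 = 1
  <chi_5*chi_5, chi_3> = (1/8)[1*(4)*conj(1) + 1*(4)*conj(1) + 2*(0)*conj(-1) + 2*(0)*conj(1) + 2*(0)*conj(-1)]
      = (1/8)[(4) + (4) + (0) + (0) + (0)] = 8/8 = 1
  <chi_5*chi_5, chi_4> = (1/8)[1*(4)*conj(1) + 1*(4)*conj(1) + 2*(0)*conj(-1) + 2*(0)*conj(-1) + 2*(0)*conj(1)]
      = (1/8)[(4) + (4) + (0) + (0) + (0)] = 8/8 = 1
  <chi_5*chi_5, chi_5> = (1/8)[1*(4)*conj(2) + 1*(4)*conj(-2) + 2*(0)*conj(0) + 2*(0)*conj(0) + 2*(0)*conj(0)]
      = (1/8)[(8) + (-8) + (0) + (0) + (0)] = 0/8 = 0
Hence the multiplicities are chi_1: 1, chi_2: 1, chi_3: 1, chi_4: 1. Dimension check: dim(chi_5)*dim(chi_5) = 2*2 = 4 and sum (mult * dim) = 1*1 + 1*1 + 1*1 + 1*1 = 4.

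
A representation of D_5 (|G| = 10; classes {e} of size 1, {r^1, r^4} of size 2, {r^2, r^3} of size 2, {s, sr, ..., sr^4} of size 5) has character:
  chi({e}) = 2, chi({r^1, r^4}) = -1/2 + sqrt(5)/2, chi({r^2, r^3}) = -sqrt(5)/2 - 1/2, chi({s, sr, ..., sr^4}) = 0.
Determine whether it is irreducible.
Irreducible: <chi, chi> = 1.

<chi, chi> = (1/|G|) sum_C |C| * |chi(C)|^2 = (1/10)[1*|2|^2 + 2*|-1/2 + sqrt(5)/2|^2 + 2*|-sqrt(5)/2 - 1/2|^2 + 5*|0|^2]
  = (1/10)[(4) + (3 - sqrt(5)) + (sqrt(5) + 3) + (0)] = 10/10 = 1.
A character is irreducible iff <chi, chi> = 1, so this representation is irreducible.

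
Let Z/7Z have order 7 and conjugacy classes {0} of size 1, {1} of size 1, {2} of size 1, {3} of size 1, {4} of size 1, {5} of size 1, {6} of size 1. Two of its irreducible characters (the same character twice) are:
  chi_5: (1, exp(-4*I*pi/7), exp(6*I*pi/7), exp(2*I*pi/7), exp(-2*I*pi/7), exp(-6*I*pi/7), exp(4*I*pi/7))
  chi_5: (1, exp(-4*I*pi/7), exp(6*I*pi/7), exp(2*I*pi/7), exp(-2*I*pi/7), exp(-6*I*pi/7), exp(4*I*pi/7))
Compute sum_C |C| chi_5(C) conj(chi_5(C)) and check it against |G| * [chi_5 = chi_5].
Sum = 7 = |G| = 7; so <chi_5, chi_5> = 1 (norm-1 confirms irreducibility).

Derivation: Compute term by term over conjugacy classes (|C| * chi_5(C) * conj(chi_5(C))):
  1*(1)*conj(1) + 1*(exp(-4*I*pi/7))*conj(exp(-4*I*pi/7)) + 1*(exp(6*I*pi/7))*conj(exp(6*I*pi/7)) + 1*(exp(2*I*pi/7))*conj(exp(2*I*pi/7)) + 1*(exp(-2*I*pi/7))*conj(exp(-2*I*pi/7)) + 1*(exp(-6*I*pi/7))*conj(exp(-6*I*pi/7)) + 1*(exp(4*I*pi/7))*conj(exp(4*I*pi/7))
  = (1) + (1) + (1) + (1) + (1) + (1) + (1)
  = 7.
(Exp terms are combined using exp(i*s)*conj(exp(i*t)) = exp(i*(s-t)), and sums of them are collapsed using the identity that for every m > 1 the m distinct m-th roots of unity sum to 0, e.g. 1 + exp(2*I*pi/3) + exp(-2*I*pi/3) = 0.)
Dividing by |G| = 7 gives 7/7 = 1, matching the row-orthogonality relation <chi_5, chi_5> = [chi_5 = chi_5].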